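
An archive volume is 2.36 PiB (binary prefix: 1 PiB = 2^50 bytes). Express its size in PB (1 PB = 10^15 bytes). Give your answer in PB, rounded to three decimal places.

2.36 PiB = 2.36 × 2^50 bytes = 2,657,123,780,148,592.64 bytes
1 PB = 10^15 bytes = 1,000,000,000,000,000 bytes
2,657,123,780,148,592.64 / 1,000,000,000,000,000 = 2.657 PB

2.657 PB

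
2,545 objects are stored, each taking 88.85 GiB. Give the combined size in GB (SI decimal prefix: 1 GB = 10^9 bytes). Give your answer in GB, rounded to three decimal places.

242,797.991 GB

Total = 2,545 × 88.85 GiB = 226123.25 GiB
= 226123.25 × 1,073,741,824 bytes = 242,797,990,903,808 bytes
1 GB = 1,000,000,000 bytes
242,797,990,903,808 / 1,000,000,000 = 242,797.991 GB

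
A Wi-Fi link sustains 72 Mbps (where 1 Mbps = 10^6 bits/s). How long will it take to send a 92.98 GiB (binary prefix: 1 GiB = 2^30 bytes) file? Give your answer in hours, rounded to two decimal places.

92.98 GiB = 99,836,514,795.52 bytes = 798,692,118,364.16 bits
72 Mbps = 72,000,000 bits/s
time = 798,692,118,364.16 / 72,000,000 = 11,092.9461 s
11,092.9461 s / 3600 = 3.08 hours

3.08 hours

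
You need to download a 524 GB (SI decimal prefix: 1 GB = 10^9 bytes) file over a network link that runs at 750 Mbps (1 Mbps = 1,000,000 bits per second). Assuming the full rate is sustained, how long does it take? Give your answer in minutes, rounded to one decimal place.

93.2 minutes

524 GB = 524,000,000,000 bytes = 4,192,000,000,000 bits
750 Mbps = 750,000,000 bits/s
time = 4,192,000,000,000 / 750,000,000 = 5,589.33 s
5,589.33 s / 60 = 93.2 minutes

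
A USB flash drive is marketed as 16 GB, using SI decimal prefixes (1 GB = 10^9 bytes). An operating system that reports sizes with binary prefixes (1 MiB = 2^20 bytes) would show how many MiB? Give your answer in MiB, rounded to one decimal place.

15,258.8 MiB

16 GB = 16 × 10^9 bytes = 16,000,000,000 bytes
1 MiB = 2^20 bytes = 1,048,576 bytes
16,000,000,000 / 1,048,576 = 15,258.8 MiB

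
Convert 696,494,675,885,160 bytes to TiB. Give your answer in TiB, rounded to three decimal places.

633.458 TiB

696,494,675,885,160 bytes given.
1 TiB = 1,099,511,627,776 bytes
696,494,675,885,160 / 1,099,511,627,776 = 633.458 TiB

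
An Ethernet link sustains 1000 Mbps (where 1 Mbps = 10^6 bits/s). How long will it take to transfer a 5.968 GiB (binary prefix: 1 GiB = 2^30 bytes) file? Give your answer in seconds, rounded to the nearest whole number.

51 seconds

5.968 GiB = 6,408,091,205.632 bytes = 51,264,729,645.056 bits
1000 Mbps = 1,000,000,000 bits/s
time = 51,264,729,645.056 / 1,000,000,000 = 51 s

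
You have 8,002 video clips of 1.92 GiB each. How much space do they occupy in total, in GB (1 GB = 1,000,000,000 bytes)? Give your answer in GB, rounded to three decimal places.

16,496.798 GB

Total = 8,002 × 1.92 GiB = 15363.84 GiB
= 15363.84 × 1,073,741,824 bytes = 16,496,797,585,244.16 bytes
1 GB = 1,000,000,000 bytes
16,496,797,585,244.16 / 1,000,000,000 = 16,496.798 GB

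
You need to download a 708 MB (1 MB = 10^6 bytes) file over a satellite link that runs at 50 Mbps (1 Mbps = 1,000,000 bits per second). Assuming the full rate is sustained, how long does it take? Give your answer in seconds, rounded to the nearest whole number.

708 MB = 708,000,000 bytes = 5,664,000,000 bits
50 Mbps = 50,000,000 bits/s
time = 5,664,000,000 / 50,000,000 = 113 s

113 seconds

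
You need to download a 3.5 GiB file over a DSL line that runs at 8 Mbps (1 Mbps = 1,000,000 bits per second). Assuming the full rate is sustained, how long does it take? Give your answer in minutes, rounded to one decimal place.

62.6 minutes

3.5 GiB = 3,758,096,384 bytes = 30,064,771,072 bits
8 Mbps = 8,000,000 bits/s
time = 30,064,771,072 / 8,000,000 = 3,758.10 s
3,758.10 s / 60 = 62.6 minutes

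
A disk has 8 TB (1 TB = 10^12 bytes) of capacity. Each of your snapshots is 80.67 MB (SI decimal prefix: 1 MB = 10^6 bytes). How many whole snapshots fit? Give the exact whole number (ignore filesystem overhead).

Capacity: 8 TB = 8,000,000,000,000 bytes
Per item: 80.67 MB = 80,670,000 bytes
⌊8,000,000,000,000 / 80,670,000⌋ = 99,169

99,169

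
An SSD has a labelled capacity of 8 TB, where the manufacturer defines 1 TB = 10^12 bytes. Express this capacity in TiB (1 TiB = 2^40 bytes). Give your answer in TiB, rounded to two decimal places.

7.28 TiB

8 TB × 1,000,000,000,000 bytes/TB = 8,000,000,000,000 bytes
1 TiB = 2^40 bytes = 1,099,511,627,776 bytes
8,000,000,000,000 / 1,099,511,627,776 = 7.28 TiB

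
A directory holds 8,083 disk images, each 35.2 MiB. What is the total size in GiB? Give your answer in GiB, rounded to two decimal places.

277.85 GiB

Total = 8,083 × 35.2 MiB = 284521.6 MiB
= 284521.6 × 1,048,576 bytes = 298,342,521,241.6 bytes
1 GiB = 1,073,741,824 bytes
298,342,521,241.6 / 1,073,741,824 = 277.85 GiB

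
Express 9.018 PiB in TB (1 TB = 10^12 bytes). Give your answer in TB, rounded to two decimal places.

9.018 PiB = 9.018 × 2^50 bytes = 10,153,365,359,906,783.232 bytes
1 TB = 10^12 bytes = 1,000,000,000,000 bytes
10,153,365,359,906,783.232 / 1,000,000,000,000 = 10,153.37 TB

10,153.37 TB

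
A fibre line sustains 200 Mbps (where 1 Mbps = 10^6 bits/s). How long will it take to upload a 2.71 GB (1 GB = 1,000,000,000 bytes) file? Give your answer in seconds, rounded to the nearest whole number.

2.71 GB = 2,710,000,000 bytes = 21,680,000,000 bits
200 Mbps = 200,000,000 bits/s
time = 21,680,000,000 / 200,000,000 = 108 s

108 seconds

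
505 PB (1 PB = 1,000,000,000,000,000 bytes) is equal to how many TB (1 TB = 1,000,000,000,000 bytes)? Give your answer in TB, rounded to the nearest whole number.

505,000 TB

505 PB × 1,000,000,000,000,000 bytes/PB = 505,000,000,000,000,000 bytes
1 TB = 10^12 bytes = 1,000,000,000,000 bytes
505,000,000,000,000,000 / 1,000,000,000,000 = 505,000 TB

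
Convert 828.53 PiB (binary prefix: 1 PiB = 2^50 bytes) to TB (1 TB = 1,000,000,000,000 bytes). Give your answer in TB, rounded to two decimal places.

932,841.85 TB

828.53 PiB × 1,125,899,906,842,624 bytes/PiB = 932,841,849,816,319,262.72 bytes
1 TB = 1,000,000,000,000 bytes
932,841,849,816,319,262.72 / 1,000,000,000,000 = 932,841.85 TB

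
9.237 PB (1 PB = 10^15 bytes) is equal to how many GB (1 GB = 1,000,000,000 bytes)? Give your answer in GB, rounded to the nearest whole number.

9,237,000 GB

9.237 PB × 1,000,000,000,000,000 bytes/PB = 9,237,000,000,000,000 bytes
1 GB = 1,000,000,000 bytes
9,237,000,000,000,000 / 1,000,000,000 = 9,237,000 GB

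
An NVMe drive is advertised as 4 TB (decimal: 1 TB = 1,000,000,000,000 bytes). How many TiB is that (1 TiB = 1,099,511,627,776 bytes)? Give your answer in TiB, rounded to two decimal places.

3.64 TiB

4 TB = 4 × 10^12 bytes = 4,000,000,000,000 bytes
1 TiB = 2^40 bytes = 1,099,511,627,776 bytes
4,000,000,000,000 / 1,099,511,627,776 = 3.64 TiB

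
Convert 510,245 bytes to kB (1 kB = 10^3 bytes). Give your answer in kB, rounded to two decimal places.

510.25 kB

510,245 bytes given.
1 kB = 1,000 bytes
510,245 / 1,000 = 510.25 kB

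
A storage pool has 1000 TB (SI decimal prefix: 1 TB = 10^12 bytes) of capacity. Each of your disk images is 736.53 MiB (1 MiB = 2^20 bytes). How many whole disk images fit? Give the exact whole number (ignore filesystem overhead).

1,294,820

Capacity: 1000 TB = 1,000,000,000,000,000 bytes
Per item: 736.53 MiB = 772,307,681.28 bytes
⌊1,000,000,000,000,000 / 772,307,681.28⌋ = 1,294,820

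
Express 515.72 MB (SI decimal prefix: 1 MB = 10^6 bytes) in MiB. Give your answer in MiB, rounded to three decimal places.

491.829 MiB

515.72 MB = 515.72 × 10^6 bytes = 515,720,000 bytes
1 MiB = 1,048,576 bytes
515,720,000 / 1,048,576 = 491.829 MiB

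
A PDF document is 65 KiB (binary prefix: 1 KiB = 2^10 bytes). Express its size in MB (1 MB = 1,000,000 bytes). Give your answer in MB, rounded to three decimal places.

65 KiB × 1,024 bytes/KiB = 66,560 bytes
1 MB = 10^6 bytes = 1,000,000 bytes
66,560 / 1,000,000 = 0.067 MB

0.067 MB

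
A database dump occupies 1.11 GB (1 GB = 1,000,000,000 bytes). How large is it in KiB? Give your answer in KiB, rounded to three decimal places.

1.11 GB × 1,000,000,000 bytes/GB = 1,110,000,000 bytes
1 KiB = 2^10 bytes = 1,024 bytes
1,110,000,000 / 1,024 = 1,083,984.375 KiB

1,083,984.375 KiB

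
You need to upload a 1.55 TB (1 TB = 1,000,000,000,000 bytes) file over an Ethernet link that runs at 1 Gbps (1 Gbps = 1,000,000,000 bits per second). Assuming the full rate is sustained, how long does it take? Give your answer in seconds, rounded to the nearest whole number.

12,400 seconds

1.55 TB = 1,550,000,000,000 bytes = 12,400,000,000,000 bits
1 Gbps = 1,000,000,000 bits/s
time = 12,400,000,000,000 / 1,000,000,000 = 12,400 s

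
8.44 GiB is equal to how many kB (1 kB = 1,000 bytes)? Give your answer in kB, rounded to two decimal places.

8.44 GiB = 8.44 × 2^30 bytes = 9,062,380,994.56 bytes
1 kB = 10^3 bytes = 1,000 bytes
9,062,380,994.56 / 1,000 = 9,062,380.99 kB

9,062,380.99 kB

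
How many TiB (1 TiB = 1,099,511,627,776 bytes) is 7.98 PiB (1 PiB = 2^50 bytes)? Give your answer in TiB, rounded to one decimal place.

7.98 PiB × 1,125,899,906,842,624 bytes/PiB = 8,984,681,256,604,139.52 bytes
1 TiB = 1,099,511,627,776 bytes
8,984,681,256,604,139.52 / 1,099,511,627,776 = 8,171.5 TiB

8,171.5 TiB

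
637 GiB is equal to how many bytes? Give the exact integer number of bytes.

683,973,541,888 bytes

637 × 1,073,741,824 = 683,973,541,888 bytes  (1 GiB = 2^30 bytes)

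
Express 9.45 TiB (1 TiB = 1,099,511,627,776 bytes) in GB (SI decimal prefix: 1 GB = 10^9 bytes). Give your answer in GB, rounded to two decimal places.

9.45 TiB = 9.45 × 2^40 bytes = 10,390,384,882,483.2 bytes
1 GB = 1,000,000,000 bytes
10,390,384,882,483.2 / 1,000,000,000 = 10,390.38 GB

10,390.38 GB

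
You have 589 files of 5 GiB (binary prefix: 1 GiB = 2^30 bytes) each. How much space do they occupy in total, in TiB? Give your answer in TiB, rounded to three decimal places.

Total = 589 × 5 GiB = 2945 GiB
= 2945 × 1,073,741,824 bytes = 3,162,169,671,680 bytes
1 TiB = 1,099,511,627,776 bytes
3,162,169,671,680 / 1,099,511,627,776 = 2.876 TiB

2.876 TiB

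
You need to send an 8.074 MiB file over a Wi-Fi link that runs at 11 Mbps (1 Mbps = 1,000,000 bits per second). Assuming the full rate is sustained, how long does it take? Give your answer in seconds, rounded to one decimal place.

8.074 MiB = 8,466,202.624 bytes = 67,729,620.992 bits
11 Mbps = 11,000,000 bits/s
time = 67,729,620.992 / 11,000,000 = 6.2 s

6.2 seconds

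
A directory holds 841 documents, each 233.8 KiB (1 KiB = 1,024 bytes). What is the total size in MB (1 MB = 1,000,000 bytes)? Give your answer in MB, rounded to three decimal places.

201.345 MB

Total = 841 × 233.8 KiB = 196625.8 KiB
= 196625.8 × 1,024 bytes = 201,344,819.2 bytes
1 MB = 1,000,000 bytes
201,344,819.2 / 1,000,000 = 201.345 MB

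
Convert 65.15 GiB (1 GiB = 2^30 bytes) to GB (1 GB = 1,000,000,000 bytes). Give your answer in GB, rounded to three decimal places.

65.15 GiB × 1,073,741,824 bytes/GiB = 69,954,279,833.6 bytes
1 GB = 10^9 bytes = 1,000,000,000 bytes
69,954,279,833.6 / 1,000,000,000 = 69.954 GB

69.954 GB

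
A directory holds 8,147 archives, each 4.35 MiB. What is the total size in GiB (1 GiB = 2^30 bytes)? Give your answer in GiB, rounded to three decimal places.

Total = 8,147 × 4.35 MiB = 35439.45 MiB
= 35439.45 × 1,048,576 bytes = 37,160,956,723.2 bytes
1 GiB = 1,073,741,824 bytes
37,160,956,723.2 / 1,073,741,824 = 34.609 GiB

34.609 GiB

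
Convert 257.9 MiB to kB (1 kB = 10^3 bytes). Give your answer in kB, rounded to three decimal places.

270,427.750 kB

257.9 MiB × 1,048,576 bytes/MiB = 270,427,750.4 bytes
1 kB = 1,000 bytes
270,427,750.4 / 1,000 = 270,427.750 kB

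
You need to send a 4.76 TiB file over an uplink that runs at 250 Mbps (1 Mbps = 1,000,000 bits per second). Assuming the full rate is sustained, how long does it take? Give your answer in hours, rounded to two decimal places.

4.76 TiB = 5,233,675,348,213.76 bytes = 41,869,402,785,710.08 bits
250 Mbps = 250,000,000 bits/s
time = 41,869,402,785,710.08 / 250,000,000 = 167,477.6111 s
167,477.6111 s / 3600 = 46.52 hours

46.52 hours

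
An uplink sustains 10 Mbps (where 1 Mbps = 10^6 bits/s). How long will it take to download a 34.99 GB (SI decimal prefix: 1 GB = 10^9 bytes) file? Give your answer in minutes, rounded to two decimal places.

34.99 GB = 34,990,000,000 bytes = 279,920,000,000 bits
10 Mbps = 10,000,000 bits/s
time = 279,920,000,000 / 10,000,000 = 27,992.000 s
27,992.000 s / 60 = 466.53 minutes

466.53 minutes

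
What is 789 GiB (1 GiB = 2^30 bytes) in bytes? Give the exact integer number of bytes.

847,182,299,136 bytes

789 × 1,073,741,824 = 847,182,299,136 bytes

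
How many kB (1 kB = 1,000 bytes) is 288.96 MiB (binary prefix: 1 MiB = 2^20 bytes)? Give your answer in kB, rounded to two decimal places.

288.96 MiB × 1,048,576 bytes/MiB = 302,996,520.96 bytes
1 kB = 1,000 bytes
302,996,520.96 / 1,000 = 302,996.52 kB

302,996.52 kB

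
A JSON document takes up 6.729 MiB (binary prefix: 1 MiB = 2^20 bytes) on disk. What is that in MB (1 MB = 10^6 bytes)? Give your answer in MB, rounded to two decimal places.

7.06 MB

6.729 MiB = 6.729 × 2^20 bytes = 7,055,867.904 bytes
1 MB = 1,000,000 bytes
7,055,867.904 / 1,000,000 = 7.06 MB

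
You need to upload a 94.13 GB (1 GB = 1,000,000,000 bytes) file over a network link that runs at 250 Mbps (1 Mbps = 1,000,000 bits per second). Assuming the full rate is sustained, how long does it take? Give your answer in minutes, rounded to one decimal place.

50.2 minutes

94.13 GB = 94,130,000,000 bytes = 753,040,000,000 bits
250 Mbps = 250,000,000 bits/s
time = 753,040,000,000 / 250,000,000 = 3,012.16 s
3,012.16 s / 60 = 50.2 minutes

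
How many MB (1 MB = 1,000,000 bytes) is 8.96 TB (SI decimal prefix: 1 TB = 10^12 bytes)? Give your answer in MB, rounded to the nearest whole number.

8,960,000 MB

8.96 TB = 8.96 × 10^12 bytes = 8,960,000,000,000 bytes
1 MB = 10^6 bytes = 1,000,000 bytes
8,960,000,000,000 / 1,000,000 = 8,960,000 MB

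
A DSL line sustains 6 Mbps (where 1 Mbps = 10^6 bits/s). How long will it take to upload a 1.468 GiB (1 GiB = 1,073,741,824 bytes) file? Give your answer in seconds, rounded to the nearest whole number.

2,102 seconds

1.468 GiB = 1,576,252,997.632 bytes = 12,610,023,981.056 bits
6 Mbps = 6,000,000 bits/s
time = 12,610,023,981.056 / 6,000,000 = 2,102 s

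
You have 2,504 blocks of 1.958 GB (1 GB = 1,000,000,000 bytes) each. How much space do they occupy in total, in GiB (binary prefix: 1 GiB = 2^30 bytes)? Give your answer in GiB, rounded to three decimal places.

4,566.118 GiB

Total = 2,504 × 1.958 GB = 4902.832 GB
= 4902.832 × 1,000,000,000 bytes = 4,902,832,000,000 bytes
1 GiB = 1,073,741,824 bytes
4,902,832,000,000 / 1,073,741,824 = 4,566.118 GiB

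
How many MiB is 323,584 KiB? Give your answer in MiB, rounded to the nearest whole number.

316 MiB

323,584 KiB = 323,584 × 2^10 bytes = 331,350,016 bytes
1 MiB = 1,048,576 bytes
331,350,016 / 1,048,576 = 316 MiB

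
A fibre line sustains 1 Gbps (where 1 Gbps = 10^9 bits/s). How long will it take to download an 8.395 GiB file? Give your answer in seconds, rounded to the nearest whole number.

72 seconds

8.395 GiB = 9,014,062,612.48 bytes = 72,112,500,899.84 bits
1 Gbps = 1,000,000,000 bits/s
time = 72,112,500,899.84 / 1,000,000,000 = 72 s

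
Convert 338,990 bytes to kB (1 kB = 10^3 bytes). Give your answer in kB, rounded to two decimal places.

338,990 bytes given.
1 kB = 1,000 bytes
338,990 / 1,000 = 338.99 kB

338.99 kB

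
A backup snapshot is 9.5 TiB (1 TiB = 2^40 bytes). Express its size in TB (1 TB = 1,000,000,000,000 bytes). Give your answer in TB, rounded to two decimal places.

9.5 TiB × 1,099,511,627,776 bytes/TiB = 10,445,360,463,872 bytes
1 TB = 10^12 bytes = 1,000,000,000,000 bytes
10,445,360,463,872 / 1,000,000,000,000 = 10.45 TB

10.45 TB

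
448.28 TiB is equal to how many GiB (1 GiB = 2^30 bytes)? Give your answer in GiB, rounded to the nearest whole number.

448.28 TiB × 1,099,511,627,776 bytes/TiB = 492,889,072,499,425.28 bytes
1 GiB = 2^30 bytes = 1,073,741,824 bytes
492,889,072,499,425.28 / 1,073,741,824 = 459,039 GiB

459,039 GiB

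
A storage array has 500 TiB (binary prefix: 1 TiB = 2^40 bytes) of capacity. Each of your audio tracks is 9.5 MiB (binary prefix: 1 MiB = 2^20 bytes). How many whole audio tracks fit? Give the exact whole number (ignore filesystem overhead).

55,188,210

Capacity: 500 TiB = 549,755,813,888,000 bytes
Per item: 9.5 MiB = 9,961,472 bytes
⌊549,755,813,888,000 / 9,961,472⌋ = 55,188,210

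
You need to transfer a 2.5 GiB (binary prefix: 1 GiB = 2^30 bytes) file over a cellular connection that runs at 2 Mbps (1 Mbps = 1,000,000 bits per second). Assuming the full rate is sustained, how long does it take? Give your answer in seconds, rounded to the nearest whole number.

2.5 GiB = 2,684,354,560 bytes = 21,474,836,480 bits
2 Mbps = 2,000,000 bits/s
time = 21,474,836,480 / 2,000,000 = 10,737 s

10,737 seconds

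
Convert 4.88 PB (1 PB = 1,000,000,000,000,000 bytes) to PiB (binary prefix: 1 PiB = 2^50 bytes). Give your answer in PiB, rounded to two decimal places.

4.88 PB = 4.88 × 10^15 bytes = 4,880,000,000,000,000 bytes
1 PiB = 1,125,899,906,842,624 bytes
4,880,000,000,000,000 / 1,125,899,906,842,624 = 4.33 PiB

4.33 PiB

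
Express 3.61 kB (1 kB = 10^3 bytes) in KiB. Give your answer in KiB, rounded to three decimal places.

3.61 kB = 3.61 × 10^3 bytes = 3,610 bytes
1 KiB = 2^10 bytes = 1,024 bytes
3,610 / 1,024 = 3.525 KiB

3.525 KiB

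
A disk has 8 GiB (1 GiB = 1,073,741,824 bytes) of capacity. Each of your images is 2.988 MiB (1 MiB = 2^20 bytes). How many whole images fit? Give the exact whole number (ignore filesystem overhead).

2,741

Capacity: 8 GiB = 8,589,934,592 bytes
Per item: 2.988 MiB = 3,133,145.088 bytes
⌊8,589,934,592 / 3,133,145.088⌋ = 2,741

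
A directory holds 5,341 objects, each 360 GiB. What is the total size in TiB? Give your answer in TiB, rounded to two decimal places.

1,877.70 TiB

Total = 5,341 × 360 GiB = 1,922,760 GiB
= 1,922,760 × 1,073,741,824 bytes = 2,064,547,829,514,240 bytes
1 TiB = 1,099,511,627,776 bytes
2,064,547,829,514,240 / 1,099,511,627,776 = 1,877.70 TiB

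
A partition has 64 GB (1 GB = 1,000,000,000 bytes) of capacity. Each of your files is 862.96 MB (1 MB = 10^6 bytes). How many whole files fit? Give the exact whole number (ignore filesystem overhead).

Capacity: 64 GB = 64,000,000,000 bytes
Per item: 862.96 MB = 862,960,000 bytes
⌊64,000,000,000 / 862,960,000⌋ = 74

74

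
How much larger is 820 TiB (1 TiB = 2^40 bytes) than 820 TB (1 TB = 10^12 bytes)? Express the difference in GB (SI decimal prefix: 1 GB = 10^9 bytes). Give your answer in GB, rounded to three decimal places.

81,599.535 GB

820 TiB = 820 × 1,099,511,627,776 = 901,599,534,776,320 bytes
820 TB = 820 × 1,000,000,000,000 = 820,000,000,000,000 bytes
difference = 81,599,534,776,320 bytes
81,599,534,776,320 / 1,000,000,000 = 81,599.535 GB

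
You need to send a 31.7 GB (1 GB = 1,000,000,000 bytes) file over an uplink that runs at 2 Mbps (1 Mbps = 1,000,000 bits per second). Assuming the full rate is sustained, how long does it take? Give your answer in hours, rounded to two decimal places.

35.22 hours

31.7 GB = 31,700,000,000 bytes = 253,600,000,000 bits
2 Mbps = 2,000,000 bits/s
time = 253,600,000,000 / 2,000,000 = 126,800.0000 s
126,800.0000 s / 3600 = 35.22 hours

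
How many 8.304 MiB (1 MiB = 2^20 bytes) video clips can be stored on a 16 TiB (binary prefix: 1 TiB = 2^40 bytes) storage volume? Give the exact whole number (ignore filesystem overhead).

Capacity: 16 TiB = 17,592,186,044,416 bytes
Per item: 8.304 MiB = 8,707,375.104 bytes
⌊17,592,186,044,416 / 8,707,375.104⌋ = 2,020,377

2,020,377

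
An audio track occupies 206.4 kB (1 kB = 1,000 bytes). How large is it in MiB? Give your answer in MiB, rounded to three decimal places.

0.197 MiB

206.4 kB = 206.4 × 10^3 bytes = 206,400 bytes
1 MiB = 1,048,576 bytes
206,400 / 1,048,576 = 0.197 MiB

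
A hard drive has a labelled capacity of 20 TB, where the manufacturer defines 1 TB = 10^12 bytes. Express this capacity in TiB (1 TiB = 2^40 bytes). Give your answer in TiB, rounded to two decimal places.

20 TB × 1,000,000,000,000 bytes/TB = 20,000,000,000,000 bytes
1 TiB = 1,099,511,627,776 bytes
20,000,000,000,000 / 1,099,511,627,776 = 18.19 TiB

18.19 TiB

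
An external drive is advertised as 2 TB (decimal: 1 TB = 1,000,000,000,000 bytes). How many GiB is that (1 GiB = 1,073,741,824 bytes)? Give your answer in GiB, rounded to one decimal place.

2 TB = 2 × 10^12 bytes = 2,000,000,000,000 bytes
1 GiB = 1,073,741,824 bytes
2,000,000,000,000 / 1,073,741,824 = 1,862.6 GiB

1,862.6 GiB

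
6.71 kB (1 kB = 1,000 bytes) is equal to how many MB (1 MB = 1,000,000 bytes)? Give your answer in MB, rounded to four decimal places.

6.71 kB × 1,000 bytes/kB = 6,710 bytes
1 MB = 10^6 bytes = 1,000,000 bytes
6,710 / 1,000,000 = 0.0067 MB

0.0067 MB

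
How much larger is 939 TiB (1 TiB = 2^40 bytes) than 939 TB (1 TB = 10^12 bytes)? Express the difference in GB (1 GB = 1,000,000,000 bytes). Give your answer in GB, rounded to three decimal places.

939 TiB = 939 × 1,099,511,627,776 = 1,032,441,418,481,664 bytes
939 TB = 939 × 1,000,000,000,000 = 939,000,000,000,000 bytes
difference = 93,441,418,481,664 bytes
93,441,418,481,664 / 1,000,000,000 = 93,441.418 GB

93,441.418 GB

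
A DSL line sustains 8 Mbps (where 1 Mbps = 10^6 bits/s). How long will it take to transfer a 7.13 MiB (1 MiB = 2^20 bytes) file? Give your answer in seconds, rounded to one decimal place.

7.5 seconds

7.13 MiB = 7,476,346.88 bytes = 59,810,775.04 bits
8 Mbps = 8,000,000 bits/s
time = 59,810,775.04 / 8,000,000 = 7.5 s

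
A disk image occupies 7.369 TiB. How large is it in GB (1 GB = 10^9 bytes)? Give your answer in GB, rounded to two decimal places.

8,102.30 GB

7.369 TiB × 1,099,511,627,776 bytes/TiB = 8,102,301,185,081.344 bytes
1 GB = 10^9 bytes = 1,000,000,000 bytes
8,102,301,185,081.344 / 1,000,000,000 = 8,102.30 GB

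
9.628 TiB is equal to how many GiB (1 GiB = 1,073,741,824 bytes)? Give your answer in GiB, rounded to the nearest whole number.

9.628 TiB = 9.628 × 2^40 bytes = 10,586,097,952,227.328 bytes
1 GiB = 2^30 bytes = 1,073,741,824 bytes
10,586,097,952,227.328 / 1,073,741,824 = 9,859 GiB

9,859 GiB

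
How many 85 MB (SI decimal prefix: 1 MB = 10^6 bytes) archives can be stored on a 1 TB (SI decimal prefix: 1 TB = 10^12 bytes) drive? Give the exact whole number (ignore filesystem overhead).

Capacity: 1 TB = 1,000,000,000,000 bytes
Per item: 85 MB = 85,000,000 bytes
⌊1,000,000,000,000 / 85,000,000⌋ = 11,764

11,764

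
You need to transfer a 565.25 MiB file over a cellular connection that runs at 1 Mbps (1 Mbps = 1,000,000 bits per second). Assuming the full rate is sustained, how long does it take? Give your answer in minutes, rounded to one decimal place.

79.0 minutes

565.25 MiB = 592,707,584 bytes = 4,741,660,672 bits
1 Mbps = 1,000,000 bits/s
time = 4,741,660,672 / 1,000,000 = 4,741.66 s
4,741.66 s / 60 = 79.0 minutes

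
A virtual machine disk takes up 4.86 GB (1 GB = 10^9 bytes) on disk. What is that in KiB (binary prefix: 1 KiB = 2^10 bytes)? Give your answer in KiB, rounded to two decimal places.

4.86 GB × 1,000,000,000 bytes/GB = 4,860,000,000 bytes
1 KiB = 1,024 bytes
4,860,000,000 / 1,024 = 4,746,093.75 KiB

4,746,093.75 KiB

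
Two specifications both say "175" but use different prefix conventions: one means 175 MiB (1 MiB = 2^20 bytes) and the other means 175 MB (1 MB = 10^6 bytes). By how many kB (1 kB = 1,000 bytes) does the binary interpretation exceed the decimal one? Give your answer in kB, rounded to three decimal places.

175 MiB = 175 × 1,048,576 = 183,500,800 bytes
175 MB = 175 × 1,000,000 = 175,000,000 bytes
difference = 8,500,800 bytes
8,500,800 / 1,000 = 8,500.800 kB

8,500.800 kB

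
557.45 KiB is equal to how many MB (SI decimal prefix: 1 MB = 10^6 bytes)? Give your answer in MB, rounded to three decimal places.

557.45 KiB × 1,024 bytes/KiB = 570,828.8 bytes
1 MB = 10^6 bytes = 1,000,000 bytes
570,828.8 / 1,000,000 = 0.571 MB

0.571 MB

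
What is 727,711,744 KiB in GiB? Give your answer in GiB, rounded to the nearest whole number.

727,711,744 KiB = 727,711,744 × 2^10 bytes = 745,176,825,856 bytes
1 GiB = 1,073,741,824 bytes
745,176,825,856 / 1,073,741,824 = 694 GiB

694 GiB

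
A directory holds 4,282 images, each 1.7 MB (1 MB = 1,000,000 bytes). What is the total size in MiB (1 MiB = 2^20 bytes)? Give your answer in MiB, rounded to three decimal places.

Total = 4,282 × 1.7 MB = 7279.4 MB
= 7279.4 × 1,000,000 bytes = 7,279,400,000 bytes
1 MiB = 1,048,576 bytes
7,279,400,000 / 1,048,576 = 6,942.177 MiB

6,942.177 MiB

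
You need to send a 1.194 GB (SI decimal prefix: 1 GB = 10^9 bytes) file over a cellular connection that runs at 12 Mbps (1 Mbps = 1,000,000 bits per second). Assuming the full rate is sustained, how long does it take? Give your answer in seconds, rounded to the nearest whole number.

1.194 GB = 1,194,000,000 bytes = 9,552,000,000 bits
12 Mbps = 12,000,000 bits/s
time = 9,552,000,000 / 12,000,000 = 796 s

796 seconds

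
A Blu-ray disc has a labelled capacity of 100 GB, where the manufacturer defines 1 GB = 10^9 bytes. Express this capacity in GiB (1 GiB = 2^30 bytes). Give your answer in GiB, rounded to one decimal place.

93.1 GiB

100 GB = 100 × 10^9 bytes = 100,000,000,000 bytes
1 GiB = 2^30 bytes = 1,073,741,824 bytes
100,000,000,000 / 1,073,741,824 = 93.1 GiB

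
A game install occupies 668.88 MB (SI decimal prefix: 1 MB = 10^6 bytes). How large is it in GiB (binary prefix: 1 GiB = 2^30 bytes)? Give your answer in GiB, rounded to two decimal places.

668.88 MB = 668.88 × 10^6 bytes = 668,880,000 bytes
1 GiB = 2^30 bytes = 1,073,741,824 bytes
668,880,000 / 1,073,741,824 = 0.62 GiB

0.62 GiB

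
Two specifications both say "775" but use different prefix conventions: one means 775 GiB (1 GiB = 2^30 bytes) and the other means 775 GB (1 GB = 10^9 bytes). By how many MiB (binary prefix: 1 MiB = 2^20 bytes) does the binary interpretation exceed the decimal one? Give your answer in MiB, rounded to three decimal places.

54,502.405 MiB

775 GiB = 775 × 1,073,741,824 = 832,149,913,600 bytes
775 GB = 775 × 1,000,000,000 = 775,000,000,000 bytes
difference = 57,149,913,600 bytes
57,149,913,600 / 1,048,576 = 54,502.405 MiB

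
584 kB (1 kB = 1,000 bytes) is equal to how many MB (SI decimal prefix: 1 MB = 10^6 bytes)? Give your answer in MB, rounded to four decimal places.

584 kB = 584 × 10^3 bytes = 584,000 bytes
1 MB = 10^6 bytes = 1,000,000 bytes
584,000 / 1,000,000 = 0.5840 MB

0.5840 MB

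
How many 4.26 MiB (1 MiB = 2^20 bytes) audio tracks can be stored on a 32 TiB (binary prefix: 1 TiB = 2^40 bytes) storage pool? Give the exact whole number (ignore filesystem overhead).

Capacity: 32 TiB = 35,184,372,088,832 bytes
Per item: 4.26 MiB = 4,466,933.76 bytes
⌊35,184,372,088,832 / 4,466,933.76⌋ = 7,876,627

7,876,627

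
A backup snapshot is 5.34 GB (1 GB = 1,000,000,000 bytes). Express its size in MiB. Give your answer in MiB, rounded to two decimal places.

5.34 GB = 5.34 × 10^9 bytes = 5,340,000,000 bytes
1 MiB = 2^20 bytes = 1,048,576 bytes
5,340,000,000 / 1,048,576 = 5,092.62 MiB

5,092.62 MiB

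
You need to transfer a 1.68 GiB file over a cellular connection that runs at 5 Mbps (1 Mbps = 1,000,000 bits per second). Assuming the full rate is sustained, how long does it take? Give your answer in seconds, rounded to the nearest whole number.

2,886 seconds

1.68 GiB = 1,803,886,264.32 bytes = 14,431,090,114.56 bits
5 Mbps = 5,000,000 bits/s
time = 14,431,090,114.56 / 5,000,000 = 2,886 s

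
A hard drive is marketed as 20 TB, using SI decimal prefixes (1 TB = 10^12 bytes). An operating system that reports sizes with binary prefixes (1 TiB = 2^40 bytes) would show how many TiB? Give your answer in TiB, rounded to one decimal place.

20 TB × 1,000,000,000,000 bytes/TB = 20,000,000,000,000 bytes
1 TiB = 1,099,511,627,776 bytes
20,000,000,000,000 / 1,099,511,627,776 = 18.2 TiB

18.2 TiB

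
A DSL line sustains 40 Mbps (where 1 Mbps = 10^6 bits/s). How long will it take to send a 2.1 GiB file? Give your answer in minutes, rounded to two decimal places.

7.52 minutes

2.1 GiB = 2,254,857,830.4 bytes = 18,038,862,643.2 bits
40 Mbps = 40,000,000 bits/s
time = 18,038,862,643.2 / 40,000,000 = 450.972 s
450.972 s / 60 = 7.52 minutes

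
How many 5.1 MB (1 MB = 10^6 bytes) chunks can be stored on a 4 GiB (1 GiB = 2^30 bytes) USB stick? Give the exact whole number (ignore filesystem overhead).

842

Capacity: 4 GiB = 4,294,967,296 bytes
Per item: 5.1 MB = 5,100,000 bytes
⌊4,294,967,296 / 5,100,000⌋ = 842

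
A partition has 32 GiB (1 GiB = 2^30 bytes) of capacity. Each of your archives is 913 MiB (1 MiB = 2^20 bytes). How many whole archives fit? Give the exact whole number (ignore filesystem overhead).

Capacity: 32 GiB = 34,359,738,368 bytes
Per item: 913 MiB = 957,349,888 bytes
⌊34,359,738,368 / 957,349,888⌋ = 35

35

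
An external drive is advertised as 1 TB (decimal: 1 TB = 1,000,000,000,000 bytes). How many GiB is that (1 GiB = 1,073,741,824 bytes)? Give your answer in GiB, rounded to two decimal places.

1 TB × 1,000,000,000,000 bytes/TB = 1,000,000,000,000 bytes
1 GiB = 1,073,741,824 bytes
1,000,000,000,000 / 1,073,741,824 = 931.32 GiB

931.32 GiB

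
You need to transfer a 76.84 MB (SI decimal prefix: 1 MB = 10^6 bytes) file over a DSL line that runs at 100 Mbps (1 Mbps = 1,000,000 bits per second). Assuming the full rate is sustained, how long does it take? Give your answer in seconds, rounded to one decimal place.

6.1 seconds

76.84 MB = 76,840,000 bytes = 614,720,000 bits
100 Mbps = 100,000,000 bits/s
time = 614,720,000 / 100,000,000 = 6.1 s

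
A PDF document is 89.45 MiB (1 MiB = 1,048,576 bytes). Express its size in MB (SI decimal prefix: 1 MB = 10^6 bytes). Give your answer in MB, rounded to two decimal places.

89.45 MiB × 1,048,576 bytes/MiB = 93,795,123.2 bytes
1 MB = 1,000,000 bytes
93,795,123.2 / 1,000,000 = 93.80 MB

93.80 MB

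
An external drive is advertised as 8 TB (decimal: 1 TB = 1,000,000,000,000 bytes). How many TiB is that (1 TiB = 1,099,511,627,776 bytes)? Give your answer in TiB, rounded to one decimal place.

8 TB × 1,000,000,000,000 bytes/TB = 8,000,000,000,000 bytes
1 TiB = 1,099,511,627,776 bytes
8,000,000,000,000 / 1,099,511,627,776 = 7.3 TiB

7.3 TiB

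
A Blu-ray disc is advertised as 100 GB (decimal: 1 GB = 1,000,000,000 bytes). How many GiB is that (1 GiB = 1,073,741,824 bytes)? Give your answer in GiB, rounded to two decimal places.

93.13 GiB

100 GB = 100 × 10^9 bytes = 100,000,000,000 bytes
1 GiB = 2^30 bytes = 1,073,741,824 bytes
100,000,000,000 / 1,073,741,824 = 93.13 GiB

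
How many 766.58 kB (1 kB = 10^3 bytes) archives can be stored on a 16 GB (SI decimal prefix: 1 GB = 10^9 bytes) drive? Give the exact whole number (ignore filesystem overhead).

20,871

Capacity: 16 GB = 16,000,000,000 bytes
Per item: 766.58 kB = 766,580 bytes
⌊16,000,000,000 / 766,580⌋ = 20,871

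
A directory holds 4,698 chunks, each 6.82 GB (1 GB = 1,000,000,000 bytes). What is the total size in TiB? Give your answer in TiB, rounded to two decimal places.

29.14 TiB

Total = 4,698 × 6.82 GB = 32040.36 GB
= 32040.36 × 1,000,000,000 bytes = 32,040,360,000,000 bytes
1 TiB = 1,099,511,627,776 bytes
32,040,360,000,000 / 1,099,511,627,776 = 29.14 TiB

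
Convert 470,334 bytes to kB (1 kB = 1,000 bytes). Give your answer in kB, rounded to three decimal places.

470,334 bytes given.
1 kB = 1,000 bytes
470,334 / 1,000 = 470.334 kB

470.334 kB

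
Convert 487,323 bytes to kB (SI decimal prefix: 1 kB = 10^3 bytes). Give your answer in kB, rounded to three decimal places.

487,323 bytes given.
1 kB = 1,000 bytes
487,323 / 1,000 = 487.323 kB

487.323 kB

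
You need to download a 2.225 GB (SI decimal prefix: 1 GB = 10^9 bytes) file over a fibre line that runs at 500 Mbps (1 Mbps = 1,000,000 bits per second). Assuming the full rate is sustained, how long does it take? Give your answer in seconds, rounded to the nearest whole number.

36 seconds

2.225 GB = 2,225,000,000 bytes = 17,800,000,000 bits
500 Mbps = 500,000,000 bits/s
time = 17,800,000,000 / 500,000,000 = 36 s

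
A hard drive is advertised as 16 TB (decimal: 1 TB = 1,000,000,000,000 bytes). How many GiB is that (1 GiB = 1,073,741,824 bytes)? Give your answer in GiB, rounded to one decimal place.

14,901.2 GiB

16 TB × 1,000,000,000,000 bytes/TB = 16,000,000,000,000 bytes
1 GiB = 2^30 bytes = 1,073,741,824 bytes
16,000,000,000,000 / 1,073,741,824 = 14,901.2 GiB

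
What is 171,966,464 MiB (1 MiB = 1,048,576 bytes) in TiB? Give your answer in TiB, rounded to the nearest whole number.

164 TiB

171,966,464 MiB × 1,048,576 bytes/MiB = 180,319,906,955,264 bytes
1 TiB = 1,099,511,627,776 bytes
180,319,906,955,264 / 1,099,511,627,776 = 164 TiB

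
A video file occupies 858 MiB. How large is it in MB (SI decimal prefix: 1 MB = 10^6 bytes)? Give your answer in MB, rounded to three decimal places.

899.678 MB

858 MiB = 858 × 2^20 bytes = 899,678,208 bytes
1 MB = 1,000,000 bytes
899,678,208 / 1,000,000 = 899.678 MB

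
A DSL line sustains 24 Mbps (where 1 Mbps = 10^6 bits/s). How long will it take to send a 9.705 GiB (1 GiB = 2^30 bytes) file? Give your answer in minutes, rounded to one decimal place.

57.9 minutes

9.705 GiB = 10,420,664,401.92 bytes = 83,365,315,215.36 bits
24 Mbps = 24,000,000 bits/s
time = 83,365,315,215.36 / 24,000,000 = 3,473.55 s
3,473.55 s / 60 = 57.9 minutes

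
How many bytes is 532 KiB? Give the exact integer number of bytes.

544,768 bytes

532 × 1,024 = 544,768 bytes  (1 KiB = 2^10 bytes)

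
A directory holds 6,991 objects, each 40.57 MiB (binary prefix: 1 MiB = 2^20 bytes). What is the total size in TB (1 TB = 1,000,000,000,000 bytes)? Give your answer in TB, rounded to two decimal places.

Total = 6,991 × 40.57 MiB = 283624.87 MiB
= 283624.87 × 1,048,576 bytes = 297,402,231,685.12 bytes
1 TB = 1,000,000,000,000 bytes
297,402,231,685.12 / 1,000,000,000,000 = 0.30 TB

0.30 TB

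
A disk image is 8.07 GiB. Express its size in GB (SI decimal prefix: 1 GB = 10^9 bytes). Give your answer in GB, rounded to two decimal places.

8.07 GiB × 1,073,741,824 bytes/GiB = 8,665,096,519.68 bytes
1 GB = 10^9 bytes = 1,000,000,000 bytes
8,665,096,519.68 / 1,000,000,000 = 8.67 GB

8.67 GB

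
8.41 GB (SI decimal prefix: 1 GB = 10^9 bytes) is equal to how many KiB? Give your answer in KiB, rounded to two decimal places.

8,212,890.63 KiB

8.41 GB × 1,000,000,000 bytes/GB = 8,410,000,000 bytes
1 KiB = 1,024 bytes
8,410,000,000 / 1,024 = 8,212,890.63 KiB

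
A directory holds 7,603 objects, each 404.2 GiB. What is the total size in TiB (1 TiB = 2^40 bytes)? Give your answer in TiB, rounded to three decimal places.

Total = 7,603 × 404.2 GiB = 3073132.6 GiB
= 3073132.6 × 1,073,741,824 bytes = 3,299,751,003,317,862.4 bytes
1 TiB = 1,099,511,627,776 bytes
3,299,751,003,317,862.4 / 1,099,511,627,776 = 3,001.106 TiB

3,001.106 TiB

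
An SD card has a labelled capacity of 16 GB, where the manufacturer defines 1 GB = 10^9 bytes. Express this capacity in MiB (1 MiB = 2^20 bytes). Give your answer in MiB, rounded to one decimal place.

16 GB × 1,000,000,000 bytes/GB = 16,000,000,000 bytes
1 MiB = 2^20 bytes = 1,048,576 bytes
16,000,000,000 / 1,048,576 = 15,258.8 MiB

15,258.8 MiB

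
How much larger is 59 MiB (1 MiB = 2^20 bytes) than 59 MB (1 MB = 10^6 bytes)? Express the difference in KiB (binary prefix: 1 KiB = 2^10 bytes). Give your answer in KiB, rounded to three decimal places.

2,798.813 KiB

59 MiB = 59 × 1,048,576 = 61,865,984 bytes
59 MB = 59 × 1,000,000 = 59,000,000 bytes
difference = 2,865,984 bytes
2,865,984 / 1,024 = 2,798.813 KiB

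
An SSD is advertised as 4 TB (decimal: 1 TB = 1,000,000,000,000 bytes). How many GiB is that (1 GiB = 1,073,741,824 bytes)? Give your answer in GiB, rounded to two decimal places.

4 TB = 4 × 10^12 bytes = 4,000,000,000,000 bytes
1 GiB = 2^30 bytes = 1,073,741,824 bytes
4,000,000,000,000 / 1,073,741,824 = 3,725.29 GiB

3,725.29 GiB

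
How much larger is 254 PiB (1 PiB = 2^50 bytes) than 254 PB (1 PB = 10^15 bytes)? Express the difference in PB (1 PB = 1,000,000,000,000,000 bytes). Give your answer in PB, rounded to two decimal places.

254 PiB = 254 × 1,125,899,906,842,624 = 285,978,576,338,026,496 bytes
254 PB = 254 × 1,000,000,000,000,000 = 254,000,000,000,000,000 bytes
difference = 31,978,576,338,026,496 bytes
31,978,576,338,026,496 / 1,000,000,000,000,000 = 31.98 PB

31.98 PB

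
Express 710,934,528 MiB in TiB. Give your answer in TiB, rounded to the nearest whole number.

678 TiB

710,934,528 MiB = 710,934,528 × 2^20 bytes = 745,468,883,632,128 bytes
1 TiB = 2^40 bytes = 1,099,511,627,776 bytes
745,468,883,632,128 / 1,099,511,627,776 = 678 TiB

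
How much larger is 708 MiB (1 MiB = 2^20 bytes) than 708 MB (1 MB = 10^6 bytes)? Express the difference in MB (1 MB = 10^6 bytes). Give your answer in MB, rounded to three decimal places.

708 MiB = 708 × 1,048,576 = 742,391,808 bytes
708 MB = 708 × 1,000,000 = 708,000,000 bytes
difference = 34,391,808 bytes
34,391,808 / 1,000,000 = 34.392 MB

34.392 MB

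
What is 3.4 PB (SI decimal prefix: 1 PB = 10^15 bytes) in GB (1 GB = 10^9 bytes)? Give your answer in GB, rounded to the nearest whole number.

3.4 PB × 1,000,000,000,000,000 bytes/PB = 3,400,000,000,000,000 bytes
1 GB = 10^9 bytes = 1,000,000,000 bytes
3,400,000,000,000,000 / 1,000,000,000 = 3,400,000 GB

3,400,000 GB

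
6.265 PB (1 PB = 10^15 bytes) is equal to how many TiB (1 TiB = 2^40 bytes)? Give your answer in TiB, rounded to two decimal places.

6.265 PB = 6.265 × 10^15 bytes = 6,265,000,000,000,000 bytes
1 TiB = 1,099,511,627,776 bytes
6,265,000,000,000,000 / 1,099,511,627,776 = 5,697.98 TiB

5,697.98 TiB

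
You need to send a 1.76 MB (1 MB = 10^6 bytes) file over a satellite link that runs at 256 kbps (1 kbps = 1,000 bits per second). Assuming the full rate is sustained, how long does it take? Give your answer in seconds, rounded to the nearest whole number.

55 seconds

1.76 MB = 1,760,000 bytes = 14,080,000 bits
256 kbps = 256,000 bits/s
time = 14,080,000 / 256,000 = 55 s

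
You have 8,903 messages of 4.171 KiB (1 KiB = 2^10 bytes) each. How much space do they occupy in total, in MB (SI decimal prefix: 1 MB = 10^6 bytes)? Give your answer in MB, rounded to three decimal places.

38.026 MB

Total = 8,903 × 4.171 KiB = 37134.413 KiB
= 37134.413 × 1,024 bytes = 38,025,638.912 bytes
1 MB = 1,000,000 bytes
38,025,638.912 / 1,000,000 = 38.026 MB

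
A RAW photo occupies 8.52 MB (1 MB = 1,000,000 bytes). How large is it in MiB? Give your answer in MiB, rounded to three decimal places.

8.52 MB = 8.52 × 10^6 bytes = 8,520,000 bytes
1 MiB = 2^20 bytes = 1,048,576 bytes
8,520,000 / 1,048,576 = 8.125 MiB

8.125 MiB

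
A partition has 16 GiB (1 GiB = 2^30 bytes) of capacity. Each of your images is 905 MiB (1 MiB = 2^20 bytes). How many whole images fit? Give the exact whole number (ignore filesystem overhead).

Capacity: 16 GiB = 17,179,869,184 bytes
Per item: 905 MiB = 948,961,280 bytes
⌊17,179,869,184 / 948,961,280⌋ = 18

18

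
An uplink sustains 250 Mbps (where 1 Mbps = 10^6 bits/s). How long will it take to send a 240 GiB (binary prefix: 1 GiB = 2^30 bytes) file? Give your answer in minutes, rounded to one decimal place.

240 GiB = 257,698,037,760 bytes = 2,061,584,302,080 bits
250 Mbps = 250,000,000 bits/s
time = 2,061,584,302,080 / 250,000,000 = 8,246.34 s
8,246.34 s / 60 = 137.4 minutes

137.4 minutes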